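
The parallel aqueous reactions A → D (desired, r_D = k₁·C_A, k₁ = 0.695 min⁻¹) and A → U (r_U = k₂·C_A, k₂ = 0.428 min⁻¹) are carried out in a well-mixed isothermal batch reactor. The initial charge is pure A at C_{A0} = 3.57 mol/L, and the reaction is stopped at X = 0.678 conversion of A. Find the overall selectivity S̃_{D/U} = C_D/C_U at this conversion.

1.62

C_A = C_{A0}(1−X) = 1.150 mol/L.
Both paths are first order in A, so the instantaneous fraction to D is constant: dC_D/d(−C_A) = k₁/(k₁+k₂) = 0.6189.
C_D = 0.6189·(C_{A0}−C_A) = 0.6189×2.420 = 1.50 mol/L.
C_U = (C_{A0}−C_A)−C_D = 0.9225 mol/L; S̃_{D/U} = 1.498/0.9225 = 1.62.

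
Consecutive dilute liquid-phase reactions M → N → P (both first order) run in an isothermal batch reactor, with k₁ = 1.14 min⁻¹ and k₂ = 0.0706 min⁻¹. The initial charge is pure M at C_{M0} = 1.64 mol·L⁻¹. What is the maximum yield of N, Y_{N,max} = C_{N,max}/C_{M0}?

0.832

Evaluating C_N at t_opt = ln(k₂/k₁)/(k₂−k₁) gives C_{N,max}/C_{M0} = (k₁/k₂)^[k₂/(k₂−k₁)].
= (1.14/0.0706)^(0.0706/(0.0706−1.14)) = (16.15)^(-0.06602) = 0.8322.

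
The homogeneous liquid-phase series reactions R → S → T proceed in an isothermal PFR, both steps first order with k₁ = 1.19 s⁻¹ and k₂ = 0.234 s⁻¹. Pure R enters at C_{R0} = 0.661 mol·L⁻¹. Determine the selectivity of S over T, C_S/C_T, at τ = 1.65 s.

For first-order series with pure R initially, C_S(τ) = k₁C_{R0}/(k₂−k₁)·(e^(−k₁τ) − e^(−k₂τ)).
e^(−k₁τ) = e^(−1.19×1.65) = e^(−1.963) = 0.1404; e^(−k₂τ) = e^(−0.3861) = 0.6797.
C_S = 1.19×0.661/(0.234−1.19) × (0.1404−0.6797) = (-0.8228)×(-0.5393) = 0.4438 mol·L⁻¹.
C_R = C_{R0}e^(−k₁τ) = 0.09278 mol·L⁻¹, so C_T = C_{R0}−C_R−C_S = 0.1245 mol·L⁻¹; C_S/C_T = 3.57.

3.57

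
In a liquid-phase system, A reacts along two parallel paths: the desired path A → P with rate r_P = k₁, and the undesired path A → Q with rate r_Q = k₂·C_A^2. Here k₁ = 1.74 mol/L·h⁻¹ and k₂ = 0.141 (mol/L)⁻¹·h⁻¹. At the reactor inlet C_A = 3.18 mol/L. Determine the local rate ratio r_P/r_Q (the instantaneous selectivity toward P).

S_{P/Q} = r_P/r_Q = (k₁)/(k₂·C_A^2) = (k₁/k₂)·C_A^-2.
= (1.74) / (0.141×3.180^2) = 1.740/1.426 = 1.22.

1.22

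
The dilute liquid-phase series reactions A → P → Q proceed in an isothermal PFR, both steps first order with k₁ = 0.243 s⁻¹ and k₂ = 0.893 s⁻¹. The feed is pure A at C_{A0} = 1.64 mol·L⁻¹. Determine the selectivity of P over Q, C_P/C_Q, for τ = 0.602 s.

3.32

Solving the coupled first-order balances gives C_P(τ) = [k₁/(k₂−k₁)]·C_{A0}·(e^(−k₁τ) − e^(−k₂τ)).
e^(−k₁τ) = e^(−0.243×0.602) = e^(−0.1463) = 0.8639; e^(−k₂τ) = e^(−0.5376) = 0.5842.
C_P = 0.243×1.64/(0.893−0.243) × (0.8639−0.5842) = 0.6131×0.2798 = 0.1715 mol·L⁻¹.
C_A = C_{A0}e^(−k₁τ) = 1.417 mol·L⁻¹, so C_Q = C_{A0}−C_A−C_P = 0.05167 mol·L⁻¹; C_P/C_Q = 3.32.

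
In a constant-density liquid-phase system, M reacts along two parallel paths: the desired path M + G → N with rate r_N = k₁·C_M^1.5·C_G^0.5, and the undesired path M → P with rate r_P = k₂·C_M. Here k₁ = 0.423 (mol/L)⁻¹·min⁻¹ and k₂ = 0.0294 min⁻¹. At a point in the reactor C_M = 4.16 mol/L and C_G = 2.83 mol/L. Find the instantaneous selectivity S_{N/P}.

S_{N/P} = r_N/r_P = (k₁·C_M^1.5·C_G^0.5)/(k₂·C_M) = (k₁/k₂)·C_M^0.5·C_G^0.5.
= (0.423×4.160^1.5×2.830^0.5) / (0.0294×4.160) = 6.038/0.1223 = 49.4.
Since the desired path is higher order in M, keeping C_M high (PFR or concentrated feed) favours N.

49.4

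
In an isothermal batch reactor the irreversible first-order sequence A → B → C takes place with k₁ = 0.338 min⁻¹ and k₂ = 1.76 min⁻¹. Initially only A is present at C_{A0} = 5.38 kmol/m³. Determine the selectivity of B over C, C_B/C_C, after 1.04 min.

0.772

The intermediate concentration in a first-order A→B→C sequence is C_B = k₁C_{A0}(e^(−k₁t) − e^(−k₂t))/(k₂−k₁).
e^(−k₁t) = e^(−0.338×1.04) = e^(−0.3515) = 0.7036; e^(−k₂t) = e^(−1.830) = 0.1603.
C_B = 0.338×5.38/(1.76−0.338) × (0.7036−0.1603) = 1.279×0.5433 = 0.6947 kmol/m³.
C_A = C_{A0}e^(−k₁t) = 3.785 kmol/m³, so C_C = C_{A0}−C_A−C_B = 0.8998 kmol/m³; C_B/C_C = 0.772.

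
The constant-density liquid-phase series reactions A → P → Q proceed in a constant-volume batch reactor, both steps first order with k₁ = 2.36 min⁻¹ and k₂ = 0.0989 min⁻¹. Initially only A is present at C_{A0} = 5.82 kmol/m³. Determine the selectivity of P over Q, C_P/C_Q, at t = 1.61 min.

7.82

The intermediate concentration in a first-order A→B→C sequence is C_P = k₁C_{A0}(e^(−k₁t) − e^(−k₂t))/(k₂−k₁).
e^(−k₁t) = e^(−2.36×1.61) = e^(−3.800) = 0.02238; e^(−k₂t) = e^(−0.1592) = 0.8528.
C_P = 2.36×5.82/(0.0989−2.36) × (0.02238−0.8528) = (-6.075)×(-0.8304) = 5.044 kmol/m³.
C_A = C_{A0}e^(−k₁t) = 0.1302 kmol/m³, so C_Q = C_{A0}−C_A−C_P = 0.6453 kmol/m³; C_P/C_Q = 7.82.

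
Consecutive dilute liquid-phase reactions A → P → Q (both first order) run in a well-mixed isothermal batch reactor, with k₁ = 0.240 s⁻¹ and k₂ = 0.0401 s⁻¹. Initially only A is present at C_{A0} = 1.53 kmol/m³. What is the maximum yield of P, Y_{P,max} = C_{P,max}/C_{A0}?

For a first-order series the maximum intermediate yield is C_{P,max}/C_{A0} = (k₁/k₂)^[k₂/(k₂−k₁)].
= (0.240/0.0401)^(0.0401/(0.0401−0.240)) = (5.985)^(-0.2006) = 0.6984.

0.698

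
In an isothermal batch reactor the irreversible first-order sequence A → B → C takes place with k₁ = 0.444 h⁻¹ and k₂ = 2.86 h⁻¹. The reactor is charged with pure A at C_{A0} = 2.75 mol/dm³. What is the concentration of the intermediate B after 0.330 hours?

0.240 mol/dm³

For first-order series with pure A initially, C_B(t) = k₁C_{A0}/(k₂−k₁)·(e^(−k₁t) − e^(−k₂t)).
e^(−k₁t) = e^(−0.444×0.330) = e^(−0.1465) = 0.8637; e^(−k₂t) = e^(−0.9438) = 0.3891.
C_B = 0.444×2.75/(2.86−0.444) × (0.8637−0.3891) = 0.5054×0.4746 = 0.2398 mol/dm³.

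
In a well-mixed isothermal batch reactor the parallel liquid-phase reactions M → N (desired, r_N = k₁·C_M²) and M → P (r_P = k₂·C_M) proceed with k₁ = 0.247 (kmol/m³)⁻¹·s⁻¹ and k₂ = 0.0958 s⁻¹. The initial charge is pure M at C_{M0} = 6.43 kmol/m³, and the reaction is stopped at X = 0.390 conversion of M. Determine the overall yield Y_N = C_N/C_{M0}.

0.362

C_M = C_{M0}(1−X) = 3.922 kmol/m³.
Along a PFR/batch, dC_P/dC_M = −r_P/(r_N+r_P) = −k₂/(k₂+k₁·C_M).
Integrating from C_{M0} to C_M: C_P = (0.0958/0.247)·ln[(0.0958+0.247·6.43)/(0.0958+0.247·3.92)] = 0.3879·ln(1.684/1.065) = 0.1779 kmol/m³.
Then C_N = (C_{M0}−C_M) − C_P = 2.508 − 0.1779 = 2.330 kmol/m³.
Y_N = C_N/C_{M0} = 2.330/6.43 = 0.362.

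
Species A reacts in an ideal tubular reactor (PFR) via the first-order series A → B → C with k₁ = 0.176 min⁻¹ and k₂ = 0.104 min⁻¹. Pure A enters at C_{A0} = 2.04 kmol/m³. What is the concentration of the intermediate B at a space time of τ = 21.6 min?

0.416 kmol/m³

The intermediate concentration in a first-order A→B→C sequence is C_B = k₁C_{A0}(e^(−k₁τ) − e^(−k₂τ))/(k₂−k₁).
e^(−k₁τ) = e^(−0.176×21.6) = e^(−3.802) = 0.02234; e^(−k₂τ) = e^(−2.246) = 0.1058.
C_B = 0.176×2.04/(0.104−0.176) × (0.02234−0.1058) = (-4.987)×(-0.08344) = 0.4161 kmol/m³.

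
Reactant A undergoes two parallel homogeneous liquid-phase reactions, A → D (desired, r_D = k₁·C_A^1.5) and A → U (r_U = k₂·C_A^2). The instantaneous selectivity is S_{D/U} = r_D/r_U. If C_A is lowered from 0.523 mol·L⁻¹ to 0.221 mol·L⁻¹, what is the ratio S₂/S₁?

S_{D/U} = (k₁/k₂)·C_A^-0.5, so S₂/S₁ = (C_{A,2}/C_{A,1})^-0.5.
= (0.221/0.523)^(-0.5) = (0.4226)^(-0.5) = 1.54.

1.54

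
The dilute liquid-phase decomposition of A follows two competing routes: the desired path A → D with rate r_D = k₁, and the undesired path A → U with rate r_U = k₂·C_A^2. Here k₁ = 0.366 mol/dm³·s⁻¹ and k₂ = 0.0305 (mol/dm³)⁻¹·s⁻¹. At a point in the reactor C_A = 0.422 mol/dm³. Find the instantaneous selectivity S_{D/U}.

S_{D/U} = r_D/r_U = (k₁)/(k₂·C_A^2) = (k₁/k₂)·C_A^-2.
= (0.366) / (0.0305×0.4220^2) = 0.3660/0.005432 = 67.4.
The undesired path is higher order in A, so low C_A (CSTR or dilute feed) favours D.

67.4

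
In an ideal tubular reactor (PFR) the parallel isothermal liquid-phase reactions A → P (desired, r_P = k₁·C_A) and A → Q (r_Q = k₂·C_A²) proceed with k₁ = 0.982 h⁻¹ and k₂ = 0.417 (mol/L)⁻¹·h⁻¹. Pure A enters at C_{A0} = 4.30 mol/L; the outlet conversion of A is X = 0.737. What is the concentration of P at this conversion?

C_A = C_{A0}(1−X) = 1.131 mol/L.
Along a PFR/batch, dC_P/dC_A = −r_P/(r_P+r_Q) = −k₁/(k₁+k₂·C_A).
Integrating from C_{A0} to C_A: C_P = (0.982/0.417)·ln[(0.982+0.417·4.30)/(0.982+0.417·1.13)] = 2.355·ln(2.775/1.454) = 1.523 mol/L.

1.52 mol/L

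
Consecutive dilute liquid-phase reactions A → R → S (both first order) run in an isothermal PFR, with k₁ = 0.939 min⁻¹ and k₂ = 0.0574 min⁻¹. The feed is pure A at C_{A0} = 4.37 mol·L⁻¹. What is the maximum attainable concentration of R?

3.64 mol·L⁻¹

At the optimum, C_{R,max}/C_{A0} = (k₁/k₂)^[k₂/(k₂−k₁)].
= (0.939/0.0574)^(0.0574/(0.0574−0.939)) = (16.36)^(-0.06511) = 0.8336.
C_{R,max} = 0.8336×4.37 = 3.64 mol·L⁻¹.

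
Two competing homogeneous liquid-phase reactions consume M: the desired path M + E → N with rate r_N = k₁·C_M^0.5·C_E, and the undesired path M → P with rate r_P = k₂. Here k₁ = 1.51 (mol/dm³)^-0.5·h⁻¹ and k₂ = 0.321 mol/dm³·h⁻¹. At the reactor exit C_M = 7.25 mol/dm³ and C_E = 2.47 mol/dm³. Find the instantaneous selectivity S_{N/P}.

S_{N/P} = r_N/r_P = (k₁·C_M^0.5·C_E)/(k₂) = (k₁/k₂)·C_M^0.5·C_E.
= (1.51×7.250^0.5×2.470) / (0.321) = 10.04/0.3210 = 31.3.
Since the desired path is higher order in M, keeping C_M high (PFR or concentrated feed) favours N.

31.3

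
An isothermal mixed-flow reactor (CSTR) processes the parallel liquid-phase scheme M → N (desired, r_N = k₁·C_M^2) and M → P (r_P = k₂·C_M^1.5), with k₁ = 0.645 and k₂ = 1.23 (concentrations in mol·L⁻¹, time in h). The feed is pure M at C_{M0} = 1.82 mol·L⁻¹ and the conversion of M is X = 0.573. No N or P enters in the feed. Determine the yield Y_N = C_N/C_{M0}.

Exit C_M = C_{M0}(1−X) = 1.82×0.427 = 0.7771 mol·L⁻¹.
A CSTR operates uniformly at the exit composition, giving r_N = 0.3895 and r_P = 0.8427 (each k·C_M^n at C_M = 0.7771).
Fraction of consumed M going to N: r_N/(r_N+r_P) = 0.3161.
C_N = 0.3161·C_{M0}·X = 0.3161×1.82×0.573 = 0.330 mol·L⁻¹; Y_N = C_N/C_{M0} = 0.181.

0.181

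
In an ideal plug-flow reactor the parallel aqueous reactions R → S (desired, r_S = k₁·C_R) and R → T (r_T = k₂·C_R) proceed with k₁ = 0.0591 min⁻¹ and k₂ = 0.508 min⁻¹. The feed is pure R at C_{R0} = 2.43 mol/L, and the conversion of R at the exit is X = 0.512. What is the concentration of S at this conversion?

0.130 mol/L

C_R = C_{R0}(1−X) = 1.186 mol/L.
Both paths are first order in R, so the instantaneous fraction to S is constant: dC_S/d(−C_R) = k₁/(k₁+k₂) = 0.1042.
C_S = 0.1042·(C_{R0}−C_R) = 0.1042×1.244 = 0.130 mol/L.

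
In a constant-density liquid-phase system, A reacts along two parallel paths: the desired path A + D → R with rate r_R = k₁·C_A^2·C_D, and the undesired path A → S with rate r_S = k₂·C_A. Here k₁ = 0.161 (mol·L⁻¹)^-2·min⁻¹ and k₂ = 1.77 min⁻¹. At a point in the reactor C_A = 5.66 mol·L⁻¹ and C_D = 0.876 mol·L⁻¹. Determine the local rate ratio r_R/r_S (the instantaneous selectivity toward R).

0.451

S_{R/S} = r_R/r_S = (k₁·C_A^2·C_D)/(k₂·C_A) = (k₁/k₂)·C_A·C_D.
= (0.161×5.660^2×0.8760) / (1.77×5.660) = 4.518/10.02 = 0.451.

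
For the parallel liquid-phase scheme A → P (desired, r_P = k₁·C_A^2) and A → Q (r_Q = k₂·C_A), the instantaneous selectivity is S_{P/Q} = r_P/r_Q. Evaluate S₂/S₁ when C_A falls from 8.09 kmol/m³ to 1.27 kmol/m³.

S_{P/Q} = (k₁/k₂)·C_A, so S₂/S₁ = (C_{A,2}/C_{A,1}).
= 1.27/8.09 = 0.157.

0.157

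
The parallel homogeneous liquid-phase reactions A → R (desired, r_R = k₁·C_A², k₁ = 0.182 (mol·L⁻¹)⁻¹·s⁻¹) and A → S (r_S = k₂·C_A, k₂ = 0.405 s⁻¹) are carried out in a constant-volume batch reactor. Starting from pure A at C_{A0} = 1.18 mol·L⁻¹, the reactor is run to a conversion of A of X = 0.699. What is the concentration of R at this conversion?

0.208 mol·L⁻¹

C_A = C_{A0}(1−X) = 0.3552 mol·L⁻¹.
Along a PFR/batch, dC_S/dC_A = −r_S/(r_R+r_S) = −k₂/(k₂+k₁·C_A).
Integrating from C_{A0} to C_A: C_S = (0.405/0.182)·ln[(0.405+0.182·1.18)/(0.405+0.182·0.355)] = 2.225·ln(0.6198/0.4696) = 0.6172 mol·L⁻¹.
Then C_R = (C_{A0}−C_A) − C_S = 0.8248 − 0.6172 = 0.2076 mol·L⁻¹.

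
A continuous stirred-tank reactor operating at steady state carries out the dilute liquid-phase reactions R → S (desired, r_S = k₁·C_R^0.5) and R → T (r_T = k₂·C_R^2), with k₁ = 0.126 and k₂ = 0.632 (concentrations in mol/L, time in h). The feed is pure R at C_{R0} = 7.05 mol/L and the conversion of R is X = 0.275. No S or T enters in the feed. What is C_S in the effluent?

Exit C_R = C_{R0}(1−X) = 7.05×0.725 = 5.111 mol/L.
In a CSTR the entire volume is at exit conditions, so r_S = 0.126×5.111^0.5 = 0.2849 and r_T = 0.632×5.111^2 = 16.51.
Fraction of consumed R going to S: r_S/(r_S+r_T) = 0.01696.
C_S = 0.01696·C_{R0}·X = 0.01696×7.05×0.275 = 0.0329 mol/L.

0.0329 mol/L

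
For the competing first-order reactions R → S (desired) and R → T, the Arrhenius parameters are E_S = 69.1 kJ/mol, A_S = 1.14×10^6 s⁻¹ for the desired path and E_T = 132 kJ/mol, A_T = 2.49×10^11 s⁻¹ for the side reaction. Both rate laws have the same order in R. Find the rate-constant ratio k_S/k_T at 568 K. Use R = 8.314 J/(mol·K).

2.79

With equal orders, S_{S/T} = k_S/k_T = (A_S/A_T)·exp[(E_T−E_S)/(RT)].
(E_T−E_S)/(RT) = (132−69.1)×10³/(8.314×568) = 62900/4722 = 13.32.
k_S/k_T = (1.14×10^6/2.49×10^11)·exp(13.32) = 4.578×10^-6 × 6.090×10^5 = 2.79.
Since E_S < E_T, lowering the temperature improves selectivity toward S.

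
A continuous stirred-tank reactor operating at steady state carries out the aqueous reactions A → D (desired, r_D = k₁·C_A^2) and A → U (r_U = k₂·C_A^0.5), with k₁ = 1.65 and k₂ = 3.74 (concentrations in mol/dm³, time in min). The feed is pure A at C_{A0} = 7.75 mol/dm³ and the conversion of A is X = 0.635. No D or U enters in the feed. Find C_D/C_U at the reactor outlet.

2.10

Exit C_A = C_{A0}(1−X) = 7.75×0.365 = 2.829 mol/dm³.
A CSTR operates uniformly at the exit composition, giving r_D = 13.20 and r_U = 6.290 (each k·C_A^n at C_A = 2.829).
Overall selectivity = C_D/C_U = r_Dτ/(r_Uτ) = r_D/r_U = 2.10.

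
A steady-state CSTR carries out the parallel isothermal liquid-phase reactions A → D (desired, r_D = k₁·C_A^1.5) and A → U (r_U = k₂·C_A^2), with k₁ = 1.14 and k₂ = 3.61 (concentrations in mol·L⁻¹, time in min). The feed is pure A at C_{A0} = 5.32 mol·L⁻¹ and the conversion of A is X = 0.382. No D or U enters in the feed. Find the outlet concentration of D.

Exit C_A = C_{A0}(1−X) = 5.32×0.618 = 3.288 mol·L⁻¹.
A CSTR operates uniformly at the exit composition, giving r_D = 6.796 and r_U = 39.02 (each k·C_A^n at C_A = 3.288).
Fraction of consumed A going to D: r_D/(r_D+r_U) = 0.1483.
C_D = 0.1483·C_{A0}·X = 0.1483×5.32×0.382 = 0.301 mol·L⁻¹.

0.301 mol·L⁻¹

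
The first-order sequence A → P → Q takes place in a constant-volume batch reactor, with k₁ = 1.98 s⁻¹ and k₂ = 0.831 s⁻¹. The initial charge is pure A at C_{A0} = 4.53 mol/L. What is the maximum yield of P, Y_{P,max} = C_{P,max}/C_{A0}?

0.534

Evaluating C_P at t_opt = ln(k₂/k₁)/(k₂−k₁) gives C_{P,max}/C_{A0} = (k₁/k₂)^[k₂/(k₂−k₁)].
= (1.98/0.831)^(0.831/(0.831−1.98)) = (2.383)^(-0.7232) = 0.5337.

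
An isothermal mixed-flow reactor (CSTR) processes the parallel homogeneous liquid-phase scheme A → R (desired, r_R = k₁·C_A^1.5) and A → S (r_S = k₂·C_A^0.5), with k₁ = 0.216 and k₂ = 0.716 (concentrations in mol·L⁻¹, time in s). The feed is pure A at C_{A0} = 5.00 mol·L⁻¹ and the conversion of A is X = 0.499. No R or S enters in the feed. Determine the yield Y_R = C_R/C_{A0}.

0.215

Exit C_A = C_{A0}(1−X) = 5.00×0.501 = 2.505 mol·L⁻¹.
A CSTR operates uniformly at the exit composition, giving r_R = 0.8564 and r_S = 1.133 (each k·C_A^n at C_A = 2.505).
Fraction of consumed A going to R: r_R/(r_R+r_S) = 0.4304.
C_R = 0.4304·C_{A0}·X = 0.4304×5.00×0.499 = 1.07 mol·L⁻¹; Y_R = C_R/C_{A0} = 0.215.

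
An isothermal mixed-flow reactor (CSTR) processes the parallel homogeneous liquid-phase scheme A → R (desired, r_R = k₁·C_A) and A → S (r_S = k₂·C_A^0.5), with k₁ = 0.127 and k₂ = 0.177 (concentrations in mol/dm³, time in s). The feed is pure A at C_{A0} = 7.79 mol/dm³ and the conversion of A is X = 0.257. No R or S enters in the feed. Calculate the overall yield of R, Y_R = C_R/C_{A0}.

0.163

Exit C_A = C_{A0}(1−X) = 7.79×0.743 = 5.788 mol/dm³.
Rates in a CSTR are evaluated at the outlet concentration: r_R = 0.127×5.788 = 0.7351, r_S = 0.177×5.788^0.5 = 0.4258.
Fraction of consumed A going to R: r_R/(r_R+r_S) = 0.6332.
C_R = 0.6332·C_{A0}·X = 0.6332×7.79×0.257 = 1.27 mol/dm³; Y_R = C_R/C_{A0} = 0.163.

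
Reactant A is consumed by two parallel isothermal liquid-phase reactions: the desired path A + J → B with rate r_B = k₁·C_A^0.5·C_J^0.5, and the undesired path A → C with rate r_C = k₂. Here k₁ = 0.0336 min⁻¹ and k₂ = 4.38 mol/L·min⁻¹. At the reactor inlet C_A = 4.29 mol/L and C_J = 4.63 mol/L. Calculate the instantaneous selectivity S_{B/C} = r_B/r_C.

0.0342

S_{B/C} = r_B/r_C = (k₁·C_A^0.5·C_J^0.5)/(k₂) = (k₁/k₂)·C_A^0.5·C_J^0.5.
= (0.0336×4.290^0.5×4.630^0.5) / (4.38) = 0.1497/4.380 = 0.0342.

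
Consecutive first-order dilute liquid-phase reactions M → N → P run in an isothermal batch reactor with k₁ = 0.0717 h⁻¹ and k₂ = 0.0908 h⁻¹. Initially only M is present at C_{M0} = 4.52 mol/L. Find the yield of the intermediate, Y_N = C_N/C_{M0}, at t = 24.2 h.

0.245

For first-order series with pure M initially, C_N(t) = k₁C_{M0}/(k₂−k₁)·(e^(−k₁t) − e^(−k₂t)).
e^(−k₁t) = e^(−0.0717×24.2) = e^(−1.735) = 0.1764; e^(−k₂t) = e^(−2.197) = 0.1111.
C_N = 0.0717×4.52/(0.0908−0.0717) × (0.1764−0.1111) = 16.97×0.06528 = 1.108 mol/L.
Y_N = C_N/C_{M0} = 1.108/4.52 = 0.245.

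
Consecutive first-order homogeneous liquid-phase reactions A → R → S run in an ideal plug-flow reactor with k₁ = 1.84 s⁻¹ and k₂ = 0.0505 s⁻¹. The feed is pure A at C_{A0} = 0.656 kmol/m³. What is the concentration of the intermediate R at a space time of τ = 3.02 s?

For first-order series with pure A initially, C_R(τ) = k₁C_{A0}/(k₂−k₁)·(e^(−k₁τ) − e^(−k₂τ)).
e^(−k₁τ) = e^(−1.84×3.02) = e^(−5.557) = 0.003861; e^(−k₂τ) = e^(−0.1525) = 0.8586.
C_R = 1.84×0.656/(0.0505−1.84) × (0.003861−0.8586) = (-0.6745)×(-0.8547) = 0.5765 kmol/m³.

0.576 kmol/m³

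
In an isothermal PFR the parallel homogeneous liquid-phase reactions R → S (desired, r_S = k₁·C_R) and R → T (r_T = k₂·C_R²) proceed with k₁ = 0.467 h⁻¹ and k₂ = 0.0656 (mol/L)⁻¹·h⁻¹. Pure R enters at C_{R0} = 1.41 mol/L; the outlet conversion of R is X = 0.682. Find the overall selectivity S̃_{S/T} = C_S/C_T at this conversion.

C_R = C_{R0}(1−X) = 0.4484 mol/L.
Along a PFR/batch, dC_S/dC_R = −r_S/(r_S+r_T) = −k₁/(k₁+k₂·C_R).
Integrating from C_{R0} to C_R: C_S = (0.467/0.0656)·ln[(0.467+0.0656·1.41)/(0.467+0.0656·0.448)] = 7.119·ln(0.5595/0.4964) = 0.8516 mol/L.
C_T = (C_{R0}−C_R)−C_S = 0.1100 mol/L; S̃_{S/T} = 0.8516/0.1100 = 7.74.

7.74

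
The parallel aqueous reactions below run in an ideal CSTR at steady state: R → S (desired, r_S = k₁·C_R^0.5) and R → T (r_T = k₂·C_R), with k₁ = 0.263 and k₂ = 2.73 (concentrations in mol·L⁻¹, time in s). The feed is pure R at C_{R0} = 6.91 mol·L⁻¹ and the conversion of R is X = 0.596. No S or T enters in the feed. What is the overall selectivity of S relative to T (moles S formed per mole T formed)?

0.0577

Exit C_R = C_{R0}(1−X) = 6.91×0.404 = 2.792 mol·L⁻¹.
Rates in a CSTR are evaluated at the outlet concentration: r_S = 0.263×2.792^0.5 = 0.4394, r_T = 2.73×2.792 = 7.621.
Overall selectivity = C_S/C_T = r_Sτ/(r_Tτ) = r_S/r_T = 0.0577.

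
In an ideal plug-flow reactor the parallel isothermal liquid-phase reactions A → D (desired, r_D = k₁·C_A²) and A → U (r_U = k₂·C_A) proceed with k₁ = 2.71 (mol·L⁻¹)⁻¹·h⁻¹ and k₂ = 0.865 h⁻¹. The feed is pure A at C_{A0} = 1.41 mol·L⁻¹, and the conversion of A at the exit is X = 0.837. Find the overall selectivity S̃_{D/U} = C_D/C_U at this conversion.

C_A = C_{A0}(1−X) = 0.2298 mol·L⁻¹.
Along a PFR/batch, dC_U/dC_A = −r_U/(r_D+r_U) = −k₂/(k₂+k₁·C_A).
Integrating from C_{A0} to C_A: C_U = (0.865/2.71)·ln[(0.865+2.71·1.41)/(0.865+2.71·0.230)] = 0.3192·ln(4.686/1.488) = 0.3662 mol·L⁻¹.
Then C_D = (C_{A0}−C_A) − C_U = 1.180 − 0.3662 = 0.8140 mol·L⁻¹.
S̃_{D/U} = C_D/C_U = 0.8140/0.3662 = 2.22.

2.22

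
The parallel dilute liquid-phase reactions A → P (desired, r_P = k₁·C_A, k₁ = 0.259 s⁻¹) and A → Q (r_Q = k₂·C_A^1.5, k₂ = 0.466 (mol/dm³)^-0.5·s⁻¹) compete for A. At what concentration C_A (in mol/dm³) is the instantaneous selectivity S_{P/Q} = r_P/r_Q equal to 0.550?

1.02 mol/dm³

S_{P/Q} = (k₁/k₂)·C_A^-0.5 ⇒ C_A = (S·k₂/k₁)^(-2).
= (0.550×0.466/0.259)^(-2) = (0.9896)^(-2) = 1.02 mol/dm³.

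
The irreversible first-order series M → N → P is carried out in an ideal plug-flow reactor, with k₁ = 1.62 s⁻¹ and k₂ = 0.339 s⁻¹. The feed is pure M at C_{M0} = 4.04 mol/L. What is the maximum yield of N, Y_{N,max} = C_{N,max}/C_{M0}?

0.661

Evaluating C_N at τ_opt = ln(k₂/k₁)/(k₂−k₁) gives C_{N,max}/C_{M0} = (k₁/k₂)^[k₂/(k₂−k₁)].
= (1.62/0.339)^(0.339/(0.339−1.62)) = (4.779)^(-0.2646) = 0.6610.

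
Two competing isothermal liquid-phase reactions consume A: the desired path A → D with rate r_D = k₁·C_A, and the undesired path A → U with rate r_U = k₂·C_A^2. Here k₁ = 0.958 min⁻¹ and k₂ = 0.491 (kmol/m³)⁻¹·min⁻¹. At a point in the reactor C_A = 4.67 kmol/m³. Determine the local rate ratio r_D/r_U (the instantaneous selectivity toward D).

0.418

S_{D/U} = r_D/r_U = (k₁·C_A)/(k₂·C_A^2) = (k₁/k₂)·C_A⁻¹.
= (0.958×4.670) / (0.491×4.670^2) = 4.474/10.71 = 0.418.
The undesired path is higher order in A, so low C_A (CSTR or dilute feed) favours D.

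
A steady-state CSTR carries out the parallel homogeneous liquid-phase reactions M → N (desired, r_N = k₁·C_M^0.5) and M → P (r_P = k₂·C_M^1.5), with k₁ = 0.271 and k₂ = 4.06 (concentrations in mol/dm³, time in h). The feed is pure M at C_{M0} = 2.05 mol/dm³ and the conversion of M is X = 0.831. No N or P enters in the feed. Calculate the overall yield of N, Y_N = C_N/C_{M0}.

Exit C_M = C_{M0}(1−X) = 2.05×0.169 = 0.3465 mol/dm³.
A CSTR operates uniformly at the exit composition, giving r_N = 0.1595 and r_P = 0.8279 (each k·C_M^n at C_M = 0.3465).
Fraction of consumed M going to N: r_N/(r_N+r_P) = 0.1615.
C_N = 0.1615·C_{M0}·X = 0.1615×2.05×0.831 = 0.275 mol/dm³; Y_N = C_N/C_{M0} = 0.134.

0.134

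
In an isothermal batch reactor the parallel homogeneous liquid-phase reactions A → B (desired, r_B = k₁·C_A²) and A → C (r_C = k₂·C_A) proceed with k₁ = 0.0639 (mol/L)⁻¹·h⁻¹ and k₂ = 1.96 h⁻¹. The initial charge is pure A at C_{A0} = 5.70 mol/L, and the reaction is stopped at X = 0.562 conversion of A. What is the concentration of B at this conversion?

C_A = C_{A0}(1−X) = 2.497 mol/L.
Along a PFR/batch, dC_C/dC_A = −r_C/(r_B+r_C) = −k₂/(k₂+k₁·C_A).
Integrating from C_{A0} to C_A: C_C = (1.96/0.0639)·ln[(1.96+0.0639·5.70)/(1.96+0.0639·2.50)] = 30.67·ln(2.324/2.120) = 2.828 mol/L.
Then C_B = (C_{A0}−C_A) − C_C = 3.203 − 2.828 = 0.3756 mol/L.

0.376 mol/L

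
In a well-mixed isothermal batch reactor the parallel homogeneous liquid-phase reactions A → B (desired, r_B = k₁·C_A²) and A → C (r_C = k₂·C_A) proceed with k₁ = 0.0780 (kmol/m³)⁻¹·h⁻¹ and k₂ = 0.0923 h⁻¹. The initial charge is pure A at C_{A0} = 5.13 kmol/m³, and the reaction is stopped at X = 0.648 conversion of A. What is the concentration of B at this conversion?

2.44 kmol/m³

C_A = C_{A0}(1−X) = 1.806 kmol/m³.
Along a PFR/batch, dC_C/dC_A = −r_C/(r_B+r_C) = −k₂/(k₂+k₁·C_A).
Integrating from C_{A0} to C_A: C_C = (0.0923/0.0780)·ln[(0.0923+0.0780·5.13)/(0.0923+0.0780·1.81)] = 1.183·ln(0.4924/0.2331) = 0.8848 kmol/m³.
Then C_B = (C_{A0}−C_A) − C_C = 3.324 − 0.8848 = 2.439 kmol/m³.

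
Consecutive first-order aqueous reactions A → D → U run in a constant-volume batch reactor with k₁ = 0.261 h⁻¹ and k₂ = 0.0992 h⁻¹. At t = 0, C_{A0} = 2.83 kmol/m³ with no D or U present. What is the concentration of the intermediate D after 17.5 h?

0.757 kmol/m³

Solving the coupled first-order balances gives C_D(t) = [k₁/(k₂−k₁)]·C_{A0}·(e^(−k₁t) − e^(−k₂t)).
e^(−k₁t) = e^(−0.261×17.5) = e^(−4.567) = 0.01038; e^(−k₂t) = e^(−1.736) = 0.1762.
C_D = 0.261×2.83/(0.0992−0.261) × (0.01038−0.1762) = (-4.565)×(-0.1658) = 0.7571 kmol/m³.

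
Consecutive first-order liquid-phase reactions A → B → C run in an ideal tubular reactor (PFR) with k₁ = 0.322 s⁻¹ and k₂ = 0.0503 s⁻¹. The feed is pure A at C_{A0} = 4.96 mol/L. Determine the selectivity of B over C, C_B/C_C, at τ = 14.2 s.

The intermediate concentration in a first-order A→B→C sequence is C_B = k₁C_{A0}(e^(−k₁τ) − e^(−k₂τ))/(k₂−k₁).
e^(−k₁τ) = e^(−0.322×14.2) = e^(−4.572) = 0.01033; e^(−k₂τ) = e^(−0.7143) = 0.4896.
C_B = 0.322×4.96/(0.0503−0.322) × (0.01033−0.4896) = (-5.878)×(-0.4792) = 2.817 mol/L.
C_A = C_{A0}e^(−k₁τ) = 0.05125 mol/L, so C_C = C_{A0}−C_A−C_B = 2.092 mol/L; C_B/C_C = 1.35.

1.35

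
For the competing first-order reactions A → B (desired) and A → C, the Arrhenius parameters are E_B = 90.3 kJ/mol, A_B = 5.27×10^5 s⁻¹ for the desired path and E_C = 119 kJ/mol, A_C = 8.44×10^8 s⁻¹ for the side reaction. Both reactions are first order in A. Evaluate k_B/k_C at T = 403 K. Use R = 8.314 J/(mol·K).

Since both paths have the same order in A, the concentration cancels and S_{B/C} = k_B/k_C = (A_B/A_C)·exp[(E_C−E_B)/(RT)].
(E_C−E_B)/(RT) = (119−90.3)×10³/(8.314×403) = 28700/3351 = 8.566.
k_B/k_C = (5.27×10^5/8.44×10^8)·exp(8.566) = 6.244×10^-4 × 5249 = 3.28.
Since E_B < E_C, lowering the temperature improves selectivity toward B.

3.28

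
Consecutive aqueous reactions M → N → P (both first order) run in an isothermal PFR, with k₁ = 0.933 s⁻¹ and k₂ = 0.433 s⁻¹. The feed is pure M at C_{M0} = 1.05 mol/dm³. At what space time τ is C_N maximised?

The intermediate peaks when r₁ = r₂, i.e. k₁e^(−k₁τ) = k₂e^(−k₂τ), giving τ_opt = ln(k₂/k₁)/(k₂−k₁).
= ln(0.433/0.933)/(0.433−0.933) = ln(0.4641)/-0.5000 = -0.7677/-0.5000 = 1.54 s.

1.54 s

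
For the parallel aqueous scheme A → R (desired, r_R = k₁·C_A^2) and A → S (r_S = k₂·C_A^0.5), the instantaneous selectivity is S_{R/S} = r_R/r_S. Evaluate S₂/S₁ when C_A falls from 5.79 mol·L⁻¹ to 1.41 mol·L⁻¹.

0.120

S_{R/S} = (k₁/k₂)·C_A^1.5, so S₂/S₁ = (C_{A,2}/C_{A,1})^1.5.
= (1.41/5.79)^1.5 = (0.2435)^1.5 = 0.120.
Selectivity toward R falls as C_A falls — high-concentration operation is favoured.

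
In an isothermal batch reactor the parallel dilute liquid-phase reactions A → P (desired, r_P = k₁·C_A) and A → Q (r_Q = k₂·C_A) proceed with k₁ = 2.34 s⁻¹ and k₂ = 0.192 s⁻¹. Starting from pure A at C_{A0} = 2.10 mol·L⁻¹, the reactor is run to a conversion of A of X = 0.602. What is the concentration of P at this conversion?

1.17 mol·L⁻¹

C_A = C_{A0}(1−X) = 0.8358 mol·L⁻¹.
Both paths are first order in A, so the instantaneous fraction to P is constant: dC_P/d(−C_A) = k₁/(k₁+k₂) = 0.9242.
C_P = 0.9242·(C_{A0}−C_A) = 0.9242×1.264 = 1.17 mol·L⁻¹.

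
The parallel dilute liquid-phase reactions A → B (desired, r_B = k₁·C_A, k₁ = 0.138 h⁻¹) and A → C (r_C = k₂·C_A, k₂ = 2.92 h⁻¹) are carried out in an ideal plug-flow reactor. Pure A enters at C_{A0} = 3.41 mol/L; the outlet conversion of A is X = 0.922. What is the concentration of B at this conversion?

0.142 mol/L

C_A = C_{A0}(1−X) = 0.2660 mol/L.
Both paths are first order in A, so the instantaneous fraction to B is constant: dC_B/d(−C_A) = k₁/(k₁+k₂) = 0.04513.
C_B = 0.04513·(C_{A0}−C_A) = 0.04513×3.144 = 0.142 mol/L.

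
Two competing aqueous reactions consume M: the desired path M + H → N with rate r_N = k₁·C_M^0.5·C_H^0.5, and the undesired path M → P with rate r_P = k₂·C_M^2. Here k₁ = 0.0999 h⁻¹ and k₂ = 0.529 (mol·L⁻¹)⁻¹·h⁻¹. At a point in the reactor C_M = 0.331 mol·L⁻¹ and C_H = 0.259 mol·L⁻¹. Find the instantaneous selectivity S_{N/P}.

S_{N/P} = r_N/r_P = (k₁·C_M^0.5·C_H^0.5)/(k₂·C_M^2) = (k₁/k₂)·C_M^-1.5·C_H^0.5.
= (0.0999×0.3310^0.5×0.2590^0.5) / (0.529×0.3310^2) = 0.02925/0.05796 = 0.505.
The undesired path is higher order in M, so low C_M (CSTR or dilute feed) favours N.

0.505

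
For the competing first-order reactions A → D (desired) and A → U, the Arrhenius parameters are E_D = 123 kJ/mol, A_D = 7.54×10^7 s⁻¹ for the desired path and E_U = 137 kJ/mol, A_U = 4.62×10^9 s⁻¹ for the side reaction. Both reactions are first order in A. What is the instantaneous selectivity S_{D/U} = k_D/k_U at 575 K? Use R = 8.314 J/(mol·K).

Since both paths have the same order in A, the concentration cancels and S_{D/U} = k_D/k_U = (A_D/A_U)·exp[(E_U−E_D)/(RT)].
(E_U−E_D)/(RT) = (137−123)×10³/(8.314×575) = 14000/4781 = 2.929.
k_D/k_U = (7.54×10^7/4.62×10^9)·exp(2.929) = 0.01632 × 18.70 = 0.305.
Since E_D < E_U, lowering the temperature improves selectivity toward D.

0.305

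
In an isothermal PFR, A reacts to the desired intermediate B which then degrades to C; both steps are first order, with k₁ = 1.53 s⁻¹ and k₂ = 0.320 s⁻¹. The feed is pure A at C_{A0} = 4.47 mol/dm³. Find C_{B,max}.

At the optimum, C_{B,max}/C_{A0} = (k₁/k₂)^[k₂/(k₂−k₁)].
= (1.53/0.320)^(0.320/(0.320−1.53)) = (4.781)^(-0.2645) = 0.6611.
C_{B,max} = 0.6611×4.47 = 2.96 mol/dm³.

2.96 mol/dm³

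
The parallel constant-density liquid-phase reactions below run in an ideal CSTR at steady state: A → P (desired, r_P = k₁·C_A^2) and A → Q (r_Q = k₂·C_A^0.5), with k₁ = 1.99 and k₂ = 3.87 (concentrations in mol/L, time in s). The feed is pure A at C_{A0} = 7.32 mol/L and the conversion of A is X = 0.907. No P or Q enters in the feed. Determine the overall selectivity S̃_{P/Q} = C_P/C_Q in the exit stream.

Exit C_A = C_{A0}(1−X) = 7.32×0.0930 = 0.6808 mol/L.
Rates in a CSTR are evaluated at the outlet concentration: r_P = 1.99×0.6808^2 = 0.9222, r_Q = 3.87×0.6808^0.5 = 3.193.
Overall selectivity = C_P/C_Q = r_Pτ/(r_Qτ) = r_P/r_Q = 0.289.

0.289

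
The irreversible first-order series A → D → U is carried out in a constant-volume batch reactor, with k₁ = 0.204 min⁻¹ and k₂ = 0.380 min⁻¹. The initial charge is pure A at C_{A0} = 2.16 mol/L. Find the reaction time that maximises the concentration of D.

Setting dC_D/dt = 0 gives t_opt = ln(k₂/k₁)/(k₂−k₁).
= ln(0.380/0.204)/(0.380−0.204) = ln(1.863)/0.1760 = 0.6221/0.1760 = 3.53 min.

3.53 min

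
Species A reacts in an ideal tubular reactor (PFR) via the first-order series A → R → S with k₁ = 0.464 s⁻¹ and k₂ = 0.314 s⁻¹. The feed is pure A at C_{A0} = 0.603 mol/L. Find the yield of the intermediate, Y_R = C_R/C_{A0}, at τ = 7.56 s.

Solving the coupled first-order balances gives C_R(τ) = [k₁/(k₂−k₁)]·C_{A0}·(e^(−k₁τ) − e^(−k₂τ)).
e^(−k₁τ) = e^(−0.464×7.56) = e^(−3.508) = 0.02996; e^(−k₂τ) = e^(−2.374) = 0.09312.
C_R = 0.464×0.603/(0.314−0.464) × (0.02996−0.09312) = (-1.865)×(-0.06316) = 0.1178 mol/L.
Y_R = C_R/C_{A0} = 0.1178/0.603 = 0.195.

0.195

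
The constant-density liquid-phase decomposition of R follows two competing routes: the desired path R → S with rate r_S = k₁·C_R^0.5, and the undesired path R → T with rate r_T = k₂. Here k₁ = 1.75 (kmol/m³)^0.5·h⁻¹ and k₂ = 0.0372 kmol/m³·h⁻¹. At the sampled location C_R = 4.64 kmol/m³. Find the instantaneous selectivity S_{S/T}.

101

S_{S/T} = r_S/r_T = (k₁·C_R^0.5)/(k₂) = (k₁/k₂)·C_R^0.5.
= (1.75×4.640^0.5) / (0.0372) = 3.770/0.03720 = 101.
Since the desired path is higher order in R, keeping C_R high (PFR or concentrated feed) favours S.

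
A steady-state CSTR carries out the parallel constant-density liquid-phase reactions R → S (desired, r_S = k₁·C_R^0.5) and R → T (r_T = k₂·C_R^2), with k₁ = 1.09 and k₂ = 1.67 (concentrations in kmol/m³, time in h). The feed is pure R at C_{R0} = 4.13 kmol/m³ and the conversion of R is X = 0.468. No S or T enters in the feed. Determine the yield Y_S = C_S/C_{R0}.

0.0781

Exit C_R = C_{R0}(1−X) = 4.13×0.532 = 2.197 kmol/m³.
Rates in a CSTR are evaluated at the outlet concentration: r_S = 1.09×2.197^0.5 = 1.616, r_T = 1.67×2.197^2 = 8.062.
Fraction of consumed R going to S: r_S/(r_S+r_T) = 0.1670.
C_S = 0.1670·C_{R0}·X = 0.1670×4.13×0.468 = 0.323 kmol/m³; Y_S = C_S/C_{R0} = 0.0781.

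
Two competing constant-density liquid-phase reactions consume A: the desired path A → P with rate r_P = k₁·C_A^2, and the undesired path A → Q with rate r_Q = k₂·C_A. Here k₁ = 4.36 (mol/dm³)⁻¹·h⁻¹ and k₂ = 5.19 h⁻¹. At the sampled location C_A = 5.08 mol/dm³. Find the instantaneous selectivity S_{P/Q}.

S_{P/Q} = r_P/r_Q = (k₁·C_A^2)/(k₂·C_A) = (k₁/k₂)·C_A.
= (4.36×5.080^2) / (5.19×5.080) = 112.5/26.37 = 4.27.
Since the desired path is higher order in A, keeping C_A high (PFR or concentrated feed) favours P.

4.27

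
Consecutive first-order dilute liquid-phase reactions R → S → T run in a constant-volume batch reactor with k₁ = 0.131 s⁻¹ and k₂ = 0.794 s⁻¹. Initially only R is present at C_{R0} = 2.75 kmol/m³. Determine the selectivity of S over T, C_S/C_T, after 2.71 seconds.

The intermediate concentration in a first-order A→B→C sequence is C_S = k₁C_{R0}(e^(−k₁t) − e^(−k₂t))/(k₂−k₁).
e^(−k₁t) = e^(−0.131×2.71) = e^(−0.3550) = 0.7012; e^(−k₂t) = e^(−2.152) = 0.1163.
C_S = 0.131×2.75/(0.794−0.131) × (0.7012−0.1163) = 0.5434×0.5849 = 0.3178 kmol/m³.
C_R = C_{R0}e^(−k₁t) = 1.928 kmol/m³, so C_T = C_{R0}−C_R−C_S = 0.5040 kmol/m³; C_S/C_T = 0.631.

0.631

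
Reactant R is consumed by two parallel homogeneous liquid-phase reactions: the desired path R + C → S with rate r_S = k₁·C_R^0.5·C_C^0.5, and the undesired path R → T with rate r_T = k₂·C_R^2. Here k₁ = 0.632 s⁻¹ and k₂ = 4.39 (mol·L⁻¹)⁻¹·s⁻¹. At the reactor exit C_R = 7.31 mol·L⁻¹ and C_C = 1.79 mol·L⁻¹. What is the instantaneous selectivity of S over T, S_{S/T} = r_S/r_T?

S_{S/T} = r_S/r_T = (k₁·C_R^0.5·C_C^0.5)/(k₂·C_R^2) = (k₁/k₂)·C_R^-1.5·C_C^0.5.
= (0.632×7.310^0.5×1.790^0.5) / (4.39×7.310^2) = 2.286/234.6 = 0.00975.

0.00975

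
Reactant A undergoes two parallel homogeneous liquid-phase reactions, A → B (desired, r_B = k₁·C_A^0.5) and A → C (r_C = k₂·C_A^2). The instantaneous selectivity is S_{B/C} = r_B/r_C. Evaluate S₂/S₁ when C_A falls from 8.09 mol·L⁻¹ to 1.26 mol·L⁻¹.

S_{B/C} = (k₁/k₂)·C_A^-1.5, so S₂/S₁ = (C_{A,2}/C_{A,1})^-1.5.
= (1.26/8.09)^(-1.5) = (0.1557)^(-1.5) = 16.3.
Selectivity toward B rises as C_A falls — low-concentration operation is favoured.

16.3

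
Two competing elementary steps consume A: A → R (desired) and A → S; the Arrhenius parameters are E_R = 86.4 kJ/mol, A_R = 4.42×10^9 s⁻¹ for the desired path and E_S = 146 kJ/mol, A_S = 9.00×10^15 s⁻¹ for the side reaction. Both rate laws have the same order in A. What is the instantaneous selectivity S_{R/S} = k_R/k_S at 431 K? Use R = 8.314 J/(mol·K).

With equal orders, S_{R/S} = k_R/k_S = (A_R/A_S)·exp[(E_S−E_R)/(RT)].
(E_S−E_R)/(RT) = (146−86.4)×10³/(8.314×431) = 59600/3583 = 16.63.
k_R/k_S = (4.42×10^9/9.00×10^15)·exp(16.63) = 4.911×10^-7 × 1.673×10^7 = 8.21.
Since E_R < E_S, lowering the temperature improves selectivity toward R.

8.21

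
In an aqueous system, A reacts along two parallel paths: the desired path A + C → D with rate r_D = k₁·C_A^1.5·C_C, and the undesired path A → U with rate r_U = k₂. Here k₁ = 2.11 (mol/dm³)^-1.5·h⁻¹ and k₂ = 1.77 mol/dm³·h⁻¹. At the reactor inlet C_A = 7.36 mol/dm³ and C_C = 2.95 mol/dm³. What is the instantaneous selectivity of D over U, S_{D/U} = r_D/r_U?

70.2

S_{D/U} = r_D/r_U = (k₁·C_A^1.5·C_C)/(k₂) = (k₁/k₂)·C_A^1.5·C_C.
= (2.11×7.360^1.5×2.950) / (1.77) = 124.3/1.770 = 70.2.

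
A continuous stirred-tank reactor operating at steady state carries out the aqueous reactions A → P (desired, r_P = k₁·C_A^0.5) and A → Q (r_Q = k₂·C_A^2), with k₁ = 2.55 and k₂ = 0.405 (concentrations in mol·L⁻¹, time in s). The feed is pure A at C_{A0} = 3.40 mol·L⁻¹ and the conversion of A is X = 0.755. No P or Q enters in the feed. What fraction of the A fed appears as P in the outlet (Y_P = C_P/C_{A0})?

Exit C_A = C_{A0}(1−X) = 3.40×0.245 = 0.8330 mol·L⁻¹.
A CSTR operates uniformly at the exit composition, giving r_P = 2.327 and r_Q = 0.2810 (each k·C_A^n at C_A = 0.8330).
Fraction of consumed A going to P: r_P/(r_P+r_Q) = 0.8923.
C_P = 0.8923·C_{A0}·X = 0.8923×3.40×0.755 = 2.29 mol·L⁻¹; Y_P = C_P/C_{A0} = 0.674.

0.674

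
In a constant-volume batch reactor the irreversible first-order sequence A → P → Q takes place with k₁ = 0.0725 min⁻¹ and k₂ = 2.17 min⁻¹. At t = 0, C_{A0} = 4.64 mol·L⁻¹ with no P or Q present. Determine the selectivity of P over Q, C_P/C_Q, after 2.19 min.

0.248

Solving the coupled first-order balances gives C_P(t) = [k₁/(k₂−k₁)]·C_{A0}·(e^(−k₁t) − e^(−k₂t)).
e^(−k₁t) = e^(−0.0725×2.19) = e^(−0.1588) = 0.8532; e^(−k₂t) = e^(−4.752) = 0.008632.
C_P = 0.0725×4.64/(2.17−0.0725) × (0.8532−0.008632) = 0.1604×0.8446 = 0.1355 mol·L⁻¹.
C_A = C_{A0}e^(−k₁t) = 3.959 mol·L⁻¹, so C_Q = C_{A0}−C_A−C_P = 0.5458 mol·L⁻¹; C_P/C_Q = 0.248.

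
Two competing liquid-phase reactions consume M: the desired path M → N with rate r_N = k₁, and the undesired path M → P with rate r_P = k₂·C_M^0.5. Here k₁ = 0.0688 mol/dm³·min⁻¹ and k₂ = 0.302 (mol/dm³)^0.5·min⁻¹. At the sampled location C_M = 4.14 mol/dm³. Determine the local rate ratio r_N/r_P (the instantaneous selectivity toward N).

S_{N/P} = r_N/r_P = (k₁)/(k₂·C_M^0.5) = (k₁/k₂)·C_M^-0.5.
= (0.0688) / (0.302×4.140^0.5) = 0.06880/0.6145 = 0.112.

0.112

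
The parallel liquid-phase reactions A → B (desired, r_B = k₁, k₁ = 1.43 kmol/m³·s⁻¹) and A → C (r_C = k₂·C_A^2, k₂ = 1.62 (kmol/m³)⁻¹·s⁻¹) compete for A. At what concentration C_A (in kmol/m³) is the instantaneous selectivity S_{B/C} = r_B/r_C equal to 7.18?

0.351 kmol/m³

S_{B/C} = (k₁/k₂)·C_A^-2 ⇒ C_A = (S·k₂/k₁)^(-0.5).
= (7.18×1.62/1.43)^(-0.5) = (8.134)^(-0.5) = 0.351 kmol/m³.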